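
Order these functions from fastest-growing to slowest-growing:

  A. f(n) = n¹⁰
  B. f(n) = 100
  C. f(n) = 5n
A > C > B

Comparing growth rates:
A = n¹⁰ is O(n¹⁰)
C = 5n is O(n)
B = 100 is O(1)

Therefore, the order from fastest to slowest is: A > C > B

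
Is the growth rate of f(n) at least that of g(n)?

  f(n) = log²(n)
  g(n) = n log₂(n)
False

f(n) = log²(n) is O(log² n), and g(n) = n log₂(n) is O(n log n).
Since O(log² n) grows slower than O(n log n), f(n) = Ω(g(n)) is false.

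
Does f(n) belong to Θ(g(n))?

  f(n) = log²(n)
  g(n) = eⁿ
False

f(n) = log²(n) is O(log² n), and g(n) = eⁿ is O(eⁿ).
Since they have different growth rates, f(n) = Θ(g(n)) is false.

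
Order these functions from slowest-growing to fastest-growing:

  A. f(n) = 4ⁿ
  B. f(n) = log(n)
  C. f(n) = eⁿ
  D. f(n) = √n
B < D < C < A

Comparing growth rates:
B = log(n) is O(log n)
D = √n is O(√n)
C = eⁿ is O(eⁿ)
A = 4ⁿ is O(4ⁿ)

Therefore, the order from slowest to fastest is: B < D < C < A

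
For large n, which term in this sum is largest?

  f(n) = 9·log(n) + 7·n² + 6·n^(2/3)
7·n²

Looking at each term:
  - 9·log(n) is O(log n)
  - 7·n² is O(n²)
  - 6·n^(2/3) is O(n^(2/3))

The term 7·n² (O(n²)) grows fastest and dominates all others.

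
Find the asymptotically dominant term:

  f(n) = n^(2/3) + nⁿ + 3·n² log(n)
nⁿ

Looking at each term:
  - n^(2/3) is O(n^(2/3))
  - nⁿ is O(nⁿ)
  - 3·n² log(n) is O(n² log n)

The term nⁿ (O(nⁿ)) grows fastest and dominates all others.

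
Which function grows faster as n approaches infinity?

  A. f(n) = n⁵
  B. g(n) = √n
A

f(n) = n⁵ is O(n⁵), while g(n) = √n is O(√n).
Since O(n⁵) grows faster than O(√n), f(n) dominates.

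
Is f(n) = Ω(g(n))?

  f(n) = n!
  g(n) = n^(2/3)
True

f(n) = n! is O(n!), and g(n) = n^(2/3) is O(n^(2/3)).
Since O(n!) grows at least as fast as O(n^(2/3)), f(n) = Ω(g(n)) is true.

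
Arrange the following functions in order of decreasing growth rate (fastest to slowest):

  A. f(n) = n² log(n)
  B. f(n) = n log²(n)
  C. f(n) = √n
A > B > C

Comparing growth rates:
A = n² log(n) is O(n² log n)
B = n log²(n) is O(n log² n)
C = √n is O(√n)

Therefore, the order from fastest to slowest is: A > B > C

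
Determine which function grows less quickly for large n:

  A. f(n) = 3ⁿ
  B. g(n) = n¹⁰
B

f(n) = 3ⁿ is O(3ⁿ), while g(n) = n¹⁰ is O(n¹⁰).
Since O(n¹⁰) grows slower than O(3ⁿ), g(n) is dominated.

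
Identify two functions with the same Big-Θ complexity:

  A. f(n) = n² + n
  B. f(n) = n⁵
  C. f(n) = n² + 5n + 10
A and C

Examining each function:
  A. n² + n is O(n²)
  B. n⁵ is O(n⁵)
  C. n² + 5n + 10 is O(n²)

Functions A and C both have the same complexity class.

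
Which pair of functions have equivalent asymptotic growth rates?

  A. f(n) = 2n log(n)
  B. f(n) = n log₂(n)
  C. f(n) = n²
A and B

Examining each function:
  A. 2n log(n) is O(n log n)
  B. n log₂(n) is O(n log n)
  C. n² is O(n²)

Functions A and B both have the same complexity class.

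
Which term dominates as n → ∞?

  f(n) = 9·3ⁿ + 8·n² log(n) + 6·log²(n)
9·3ⁿ

Looking at each term:
  - 9·3ⁿ is O(3ⁿ)
  - 8·n² log(n) is O(n² log n)
  - 6·log²(n) is O(log² n)

The term 9·3ⁿ (O(3ⁿ)) grows fastest and dominates all others.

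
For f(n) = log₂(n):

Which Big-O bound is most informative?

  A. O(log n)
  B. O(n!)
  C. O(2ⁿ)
A

f(n) = log₂(n) is O(log n).
All listed options are valid Big-O bounds (upper bounds),
but O(log n) is the tightest (smallest valid bound).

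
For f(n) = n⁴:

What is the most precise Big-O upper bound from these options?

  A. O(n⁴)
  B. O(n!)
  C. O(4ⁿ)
A

f(n) = n⁴ is O(n⁴).
All listed options are valid Big-O bounds (upper bounds),
but O(n⁴) is the tightest (smallest valid bound).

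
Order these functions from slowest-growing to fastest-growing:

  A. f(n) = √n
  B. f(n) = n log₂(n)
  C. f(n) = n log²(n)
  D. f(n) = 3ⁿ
A < B < C < D

Comparing growth rates:
A = √n is O(√n)
B = n log₂(n) is O(n log n)
C = n log²(n) is O(n log² n)
D = 3ⁿ is O(3ⁿ)

Therefore, the order from slowest to fastest is: A < B < C < D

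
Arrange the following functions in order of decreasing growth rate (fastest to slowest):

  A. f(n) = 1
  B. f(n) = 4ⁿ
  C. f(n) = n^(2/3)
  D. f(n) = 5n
B > D > C > A

Comparing growth rates:
B = 4ⁿ is O(4ⁿ)
D = 5n is O(n)
C = n^(2/3) is O(n^(2/3))
A = 1 is O(1)

Therefore, the order from fastest to slowest is: B > D > C > A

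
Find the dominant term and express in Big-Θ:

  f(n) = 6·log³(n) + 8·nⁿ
Θ(nⁿ)

Order the terms by growth rate: 6·log³(n) ≺ 8·nⁿ.
The fastest-growing term 8·nⁿ dominates as n → ∞; dropping its constant factor gives Θ(nⁿ).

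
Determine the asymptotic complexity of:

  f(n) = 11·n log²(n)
O(n log² n)

The dominant term in 11·n log²(n) is 11·n log²(n), which is Θ(n log² n).
Constants are absorbed, so the tightest bound is O(n log² n).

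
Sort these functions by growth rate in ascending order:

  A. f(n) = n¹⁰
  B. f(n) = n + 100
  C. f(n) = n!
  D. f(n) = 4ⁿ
B < A < D < C

Comparing growth rates:
B = n + 100 is O(n)
A = n¹⁰ is O(n¹⁰)
D = 4ⁿ is O(4ⁿ)
C = n! is O(n!)

Therefore, the order from slowest to fastest is: B < A < D < C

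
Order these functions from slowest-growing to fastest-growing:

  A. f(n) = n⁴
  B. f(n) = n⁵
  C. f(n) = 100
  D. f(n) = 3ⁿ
C < A < B < D

Comparing growth rates:
C = 100 is O(1)
A = n⁴ is O(n⁴)
B = n⁵ is O(n⁵)
D = 3ⁿ is O(3ⁿ)

Therefore, the order from slowest to fastest is: C < A < B < D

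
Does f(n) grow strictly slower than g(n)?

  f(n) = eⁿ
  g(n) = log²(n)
False

f(n) = eⁿ is O(eⁿ), and g(n) = log²(n) is O(log² n).
Since O(eⁿ) grows faster than or equal to O(log² n), f(n) = o(g(n)) is false.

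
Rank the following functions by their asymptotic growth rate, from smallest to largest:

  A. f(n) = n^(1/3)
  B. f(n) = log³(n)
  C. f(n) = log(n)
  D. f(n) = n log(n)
C < B < A < D

Comparing growth rates:
C = log(n) is O(log n)
B = log³(n) is O(log³ n)
A = n^(1/3) is O(n^(1/3))
D = n log(n) is O(n log n)

Therefore, the order from slowest to fastest is: C < B < A < D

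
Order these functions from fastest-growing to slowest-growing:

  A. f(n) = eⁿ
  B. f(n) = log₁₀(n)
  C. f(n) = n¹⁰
A > C > B

Comparing growth rates:
A = eⁿ is O(eⁿ)
C = n¹⁰ is O(n¹⁰)
B = log₁₀(n) is O(log n)

Therefore, the order from fastest to slowest is: A > C > B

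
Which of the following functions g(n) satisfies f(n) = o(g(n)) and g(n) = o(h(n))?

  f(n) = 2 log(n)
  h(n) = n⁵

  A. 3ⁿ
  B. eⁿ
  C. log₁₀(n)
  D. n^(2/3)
D

We need g(n) with 2 log(n) = o(g(n)) and g(n) = o(n⁵), i.e. O(log n) ≺ g ≺ O(n⁵).
Check each option:
  A. 3ⁿ — O(3ⁿ) does not grow strictly slower than h(n)
  B. eⁿ — O(eⁿ) does not grow strictly slower than h(n)
  C. log₁₀(n) — O(log n) does not grow strictly faster than f(n)
  D. n^(2/3) — O(n^(2/3)) is strictly between O(log n) and O(n⁵) ✓

Only option D (n^(2/3)) lies strictly between.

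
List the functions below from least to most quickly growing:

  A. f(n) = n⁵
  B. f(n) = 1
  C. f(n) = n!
B < A < C

Comparing growth rates:
B = 1 is O(1)
A = n⁵ is O(n⁵)
C = n! is O(n!)

Therefore, the order from slowest to fastest is: B < A < C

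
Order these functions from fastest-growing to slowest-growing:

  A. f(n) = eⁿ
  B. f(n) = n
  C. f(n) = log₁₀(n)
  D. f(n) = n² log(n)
A > D > B > C

Comparing growth rates:
A = eⁿ is O(eⁿ)
D = n² log(n) is O(n² log n)
B = n is O(n)
C = log₁₀(n) is O(log n)

Therefore, the order from fastest to slowest is: A > D > B > C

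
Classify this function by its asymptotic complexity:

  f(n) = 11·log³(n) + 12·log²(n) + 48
O(log³ n)

The dominant term in 11·log³(n) + 12·log²(n) + 48 is 11·log³(n), which is Θ(log³ n).
Lower-order terms (12·log²(n), 48) are asymptotically negligible.
Constants are absorbed, so the tightest bound is O(log³ n).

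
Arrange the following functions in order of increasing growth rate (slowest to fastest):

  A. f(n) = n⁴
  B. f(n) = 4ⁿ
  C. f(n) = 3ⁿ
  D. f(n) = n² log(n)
D < A < C < B

Comparing growth rates:
D = n² log(n) is O(n² log n)
A = n⁴ is O(n⁴)
C = 3ⁿ is O(3ⁿ)
B = 4ⁿ is O(4ⁿ)

Therefore, the order from slowest to fastest is: D < A < C < B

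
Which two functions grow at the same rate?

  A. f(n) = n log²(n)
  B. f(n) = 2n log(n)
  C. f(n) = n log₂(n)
B and C

Examining each function:
  A. n log²(n) is O(n log² n)
  B. 2n log(n) is O(n log n)
  C. n log₂(n) is O(n log n)

Functions B and C both have the same complexity class.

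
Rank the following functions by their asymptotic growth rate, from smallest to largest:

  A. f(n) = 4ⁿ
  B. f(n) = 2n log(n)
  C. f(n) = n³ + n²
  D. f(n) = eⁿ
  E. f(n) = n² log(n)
B < E < C < D < A

Comparing growth rates:
B = 2n log(n) is O(n log n)
E = n² log(n) is O(n² log n)
C = n³ + n² is O(n³)
D = eⁿ is O(eⁿ)
A = 4ⁿ is O(4ⁿ)

Therefore, the order from slowest to fastest is: B < E < C < D < A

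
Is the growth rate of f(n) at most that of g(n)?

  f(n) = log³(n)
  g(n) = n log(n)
True

f(n) = log³(n) is O(log³ n), and g(n) = n log(n) is O(n log n).
Since O(log³ n) ⊆ O(n log n) (f grows no faster than g), f(n) = O(g(n)) is true.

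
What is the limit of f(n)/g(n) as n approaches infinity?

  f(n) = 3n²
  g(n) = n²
3

Since 3n² and n² have the same growth rate (O(n²)),
the ratio converges to a constant: 3.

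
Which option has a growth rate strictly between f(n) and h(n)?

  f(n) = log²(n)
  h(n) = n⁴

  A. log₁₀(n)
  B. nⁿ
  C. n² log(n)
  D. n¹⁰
C

We need g(n) with log²(n) = o(g(n)) and g(n) = o(n⁴), i.e. O(log² n) ≺ g ≺ O(n⁴).
Check each option:
  A. log₁₀(n) — O(log n) does not grow strictly faster than f(n)
  B. nⁿ — O(nⁿ) does not grow strictly slower than h(n)
  C. n² log(n) — O(n² log n) is strictly between O(log² n) and O(n⁴) ✓
  D. n¹⁰ — O(n¹⁰) does not grow strictly slower than h(n)

Only option C (n² log(n)) lies strictly between.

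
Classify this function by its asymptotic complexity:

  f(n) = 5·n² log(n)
O(n² log n)

The dominant term in 5·n² log(n) is 5·n² log(n), which is Θ(n² log n).
Constants are absorbed, so the tightest bound is O(n² log n).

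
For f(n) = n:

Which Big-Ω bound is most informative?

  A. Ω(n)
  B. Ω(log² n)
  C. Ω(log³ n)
A

f(n) = n is Ω(n).
All listed options are valid Big-Ω bounds (lower bounds),
but Ω(n) is the tightest (largest valid bound).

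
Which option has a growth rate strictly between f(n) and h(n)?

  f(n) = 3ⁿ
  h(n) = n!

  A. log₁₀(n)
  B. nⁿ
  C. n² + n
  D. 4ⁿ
D

We need g(n) with 3ⁿ = o(g(n)) and g(n) = o(n!), i.e. O(3ⁿ) ≺ g ≺ O(n!).
Check each option:
  A. log₁₀(n) — O(log n) does not grow strictly faster than f(n)
  B. nⁿ — O(nⁿ) does not grow strictly slower than h(n)
  C. n² + n — O(n²) does not grow strictly faster than f(n)
  D. 4ⁿ — O(4ⁿ) is strictly between O(3ⁿ) and O(n!) ✓

Only option D (4ⁿ) lies strictly between.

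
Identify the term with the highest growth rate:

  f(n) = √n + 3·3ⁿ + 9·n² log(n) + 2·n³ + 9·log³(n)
3·3ⁿ

Looking at each term:
  - √n is O(√n)
  - 3·3ⁿ is O(3ⁿ)
  - 9·n² log(n) is O(n² log n)
  - 2·n³ is O(n³)
  - 9·log³(n) is O(log³ n)

The term 3·3ⁿ (O(3ⁿ)) grows fastest and dominates all others.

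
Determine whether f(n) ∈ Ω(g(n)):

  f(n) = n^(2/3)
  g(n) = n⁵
False

f(n) = n^(2/3) is O(n^(2/3)), and g(n) = n⁵ is O(n⁵).
Since O(n^(2/3)) grows slower than O(n⁵), f(n) = Ω(g(n)) is false.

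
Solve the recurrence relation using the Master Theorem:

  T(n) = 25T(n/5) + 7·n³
Θ(n³)

Master Theorem: a = 25, b = 5, f(n) = 7·n³.
Compute the critical exponent d = log₅(25) = 2.
Compare f(n) = Θ(n³) against n^d:
  k = 3 > d = 2, so f(n) = Ω(n^(d+ε)) — Case 3.
  Regularity: a·(n/b)^3/n^3 = a/b^3 = 25/125 < 1 ✓.
  The top-level work dominates: T(n) = Θ(f(n)) = Θ(n³).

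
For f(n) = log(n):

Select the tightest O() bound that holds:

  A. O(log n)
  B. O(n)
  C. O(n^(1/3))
A

f(n) = log(n) is O(log n).
All listed options are valid Big-O bounds (upper bounds),
but O(log n) is the tightest (smallest valid bound).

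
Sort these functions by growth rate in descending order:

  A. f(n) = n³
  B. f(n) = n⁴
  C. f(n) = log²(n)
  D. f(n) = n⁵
D > B > A > C

Comparing growth rates:
D = n⁵ is O(n⁵)
B = n⁴ is O(n⁴)
A = n³ is O(n³)
C = log²(n) is O(log² n)

Therefore, the order from fastest to slowest is: D > B > A > C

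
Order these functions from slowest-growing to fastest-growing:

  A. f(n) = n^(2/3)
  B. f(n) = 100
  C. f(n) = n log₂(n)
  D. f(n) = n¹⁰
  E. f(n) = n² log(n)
B < A < C < E < D

Comparing growth rates:
B = 100 is O(1)
A = n^(2/3) is O(n^(2/3))
C = n log₂(n) is O(n log n)
E = n² log(n) is O(n² log n)
D = n¹⁰ is O(n¹⁰)

Therefore, the order from slowest to fastest is: B < A < C < E < D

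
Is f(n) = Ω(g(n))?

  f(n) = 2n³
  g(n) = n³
True

f(n) = 2n³ and g(n) = n³ are both O(n³).
Big-Ω permits equal growth rates (f ≥ c·g for some c > 0), so f(n) = Ω(g(n)) is true.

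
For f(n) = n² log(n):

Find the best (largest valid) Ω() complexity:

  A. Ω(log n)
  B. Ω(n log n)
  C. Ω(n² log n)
C

f(n) = n² log(n) is Ω(n² log n).
All listed options are valid Big-Ω bounds (lower bounds),
but Ω(n² log n) is the tightest (largest valid bound).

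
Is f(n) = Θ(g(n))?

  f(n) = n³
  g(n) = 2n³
True

f(n) = n³ and g(n) = 2n³ are both O(n³).
Since they have the same asymptotic growth rate, f(n) = Θ(g(n)) is true.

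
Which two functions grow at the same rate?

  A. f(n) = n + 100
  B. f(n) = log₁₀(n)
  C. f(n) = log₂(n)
B and C

Examining each function:
  A. n + 100 is O(n)
  B. log₁₀(n) is O(log n)
  C. log₂(n) is O(log n)

Functions B and C both have the same complexity class.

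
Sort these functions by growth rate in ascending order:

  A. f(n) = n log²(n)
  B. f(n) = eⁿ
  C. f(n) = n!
A < B < C

Comparing growth rates:
A = n log²(n) is O(n log² n)
B = eⁿ is O(eⁿ)
C = n! is O(n!)

Therefore, the order from slowest to fastest is: A < B < C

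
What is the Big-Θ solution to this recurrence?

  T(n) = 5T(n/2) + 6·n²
Θ(n^log₂(5))

Master Theorem: a = 5, b = 2, f(n) = 6·n².
Compute the critical exponent d = log₂(5) = 2.322.
Compare f(n) = Θ(n²) against n^d:
  k = 2 < d = 2.322, so f(n) = O(n^(d-ε)) — Case 1.
  The recursion cost dominates: T(n) = Θ(n^d) = Θ(n^log₂(5)).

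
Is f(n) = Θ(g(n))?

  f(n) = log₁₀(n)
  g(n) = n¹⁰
False

f(n) = log₁₀(n) is O(log n), and g(n) = n¹⁰ is O(n¹⁰).
Since they have different growth rates, f(n) = Θ(g(n)) is false.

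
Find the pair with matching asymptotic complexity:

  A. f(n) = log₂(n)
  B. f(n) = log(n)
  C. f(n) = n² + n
A and B

Examining each function:
  A. log₂(n) is O(log n)
  B. log(n) is O(log n)
  C. n² + n is O(n²)

Functions A and B both have the same complexity class.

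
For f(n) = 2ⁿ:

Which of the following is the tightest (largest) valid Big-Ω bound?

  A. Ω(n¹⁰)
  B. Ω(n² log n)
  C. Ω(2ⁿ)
C

f(n) = 2ⁿ is Ω(2ⁿ).
All listed options are valid Big-Ω bounds (lower bounds),
but Ω(2ⁿ) is the tightest (largest valid bound).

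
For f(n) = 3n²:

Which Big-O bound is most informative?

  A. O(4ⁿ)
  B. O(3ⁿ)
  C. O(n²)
C

f(n) = 3n² is O(n²).
All listed options are valid Big-O bounds (upper bounds),
but O(n²) is the tightest (smallest valid bound).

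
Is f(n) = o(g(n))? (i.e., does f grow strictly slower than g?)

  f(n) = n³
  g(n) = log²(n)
False

f(n) = n³ is O(n³), and g(n) = log²(n) is O(log² n).
Since O(n³) grows faster than or equal to O(log² n), f(n) = o(g(n)) is false.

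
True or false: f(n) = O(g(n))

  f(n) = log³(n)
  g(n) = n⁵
True

f(n) = log³(n) is O(log³ n), and g(n) = n⁵ is O(n⁵).
Since O(log³ n) ⊆ O(n⁵) (f grows no faster than g), f(n) = O(g(n)) is true.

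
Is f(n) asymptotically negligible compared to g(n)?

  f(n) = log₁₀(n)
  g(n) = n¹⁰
True

f(n) = log₁₀(n) is O(log n), and g(n) = n¹⁰ is O(n¹⁰).
Since O(log n) grows strictly slower than O(n¹⁰), f(n) = o(g(n)) is true.
This means lim(n→∞) f(n)/g(n) = 0.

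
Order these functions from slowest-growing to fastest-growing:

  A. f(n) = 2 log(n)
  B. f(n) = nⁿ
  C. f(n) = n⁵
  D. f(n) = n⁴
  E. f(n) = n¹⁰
A < D < C < E < B

Comparing growth rates:
A = 2 log(n) is O(log n)
D = n⁴ is O(n⁴)
C = n⁵ is O(n⁵)
E = n¹⁰ is O(n¹⁰)
B = nⁿ is O(nⁿ)

Therefore, the order from slowest to fastest is: A < D < C < E < B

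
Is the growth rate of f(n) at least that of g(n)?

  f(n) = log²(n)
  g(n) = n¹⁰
False

f(n) = log²(n) is O(log² n), and g(n) = n¹⁰ is O(n¹⁰).
Since O(log² n) grows slower than O(n¹⁰), f(n) = Ω(g(n)) is false.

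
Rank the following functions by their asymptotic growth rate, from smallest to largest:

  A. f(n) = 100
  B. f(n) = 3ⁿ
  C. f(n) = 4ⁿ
A < B < C

Comparing growth rates:
A = 100 is O(1)
B = 3ⁿ is O(3ⁿ)
C = 4ⁿ is O(4ⁿ)

Therefore, the order from slowest to fastest is: A < B < C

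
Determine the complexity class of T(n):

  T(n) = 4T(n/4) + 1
Θ(n)

Master Theorem: a = 4, b = 4, f(n) = 1.
Compute the critical exponent d = log₄(4) = 1.
Compare f(n) = Θ(1) against n^d:
  k = 0 < d = 1, so f(n) = O(n^(d-ε)) — Case 1.
  The recursion cost dominates: T(n) = Θ(n^d) = Θ(n).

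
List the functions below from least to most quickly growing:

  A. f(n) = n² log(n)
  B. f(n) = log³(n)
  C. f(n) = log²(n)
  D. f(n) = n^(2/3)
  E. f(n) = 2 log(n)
E < C < B < D < A

Comparing growth rates:
E = 2 log(n) is O(log n)
C = log²(n) is O(log² n)
B = log³(n) is O(log³ n)
D = n^(2/3) is O(n^(2/3))
A = n² log(n) is O(n² log n)

Therefore, the order from slowest to fastest is: E < C < B < D < A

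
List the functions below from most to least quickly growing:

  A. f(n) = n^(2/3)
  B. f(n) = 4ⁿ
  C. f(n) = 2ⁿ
B > C > A

Comparing growth rates:
B = 4ⁿ is O(4ⁿ)
C = 2ⁿ is O(2ⁿ)
A = n^(2/3) is O(n^(2/3))

Therefore, the order from fastest to slowest is: B > C > A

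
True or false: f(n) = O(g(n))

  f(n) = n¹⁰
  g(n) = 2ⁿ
True

f(n) = n¹⁰ is O(n¹⁰), and g(n) = 2ⁿ is O(2ⁿ).
Since O(n¹⁰) ⊆ O(2ⁿ) (f grows no faster than g), f(n) = O(g(n)) is true.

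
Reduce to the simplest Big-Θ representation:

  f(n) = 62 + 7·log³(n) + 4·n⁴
Θ(n⁴)

Order the terms by growth rate: 62 ≺ 7·log³(n) ≺ 4·n⁴.
The fastest-growing term 4·n⁴ dominates as n → ∞; dropping its constant factor gives Θ(n⁴).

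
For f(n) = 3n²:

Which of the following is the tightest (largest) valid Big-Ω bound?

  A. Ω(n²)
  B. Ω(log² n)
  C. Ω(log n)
A

f(n) = 3n² is Ω(n²).
All listed options are valid Big-Ω bounds (lower bounds),
but Ω(n²) is the tightest (largest valid bound).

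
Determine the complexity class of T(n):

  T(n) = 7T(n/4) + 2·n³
Θ(n³)

Master Theorem: a = 7, b = 4, f(n) = 2·n³.
Compute the critical exponent d = log₄(7) = 1.404.
Compare f(n) = Θ(n³) against n^d:
  k = 3 > d = 1.404, so f(n) = Ω(n^(d+ε)) — Case 3.
  Regularity: a·(n/b)^3/n^3 = a/b^3 = 7/64 < 1 ✓.
  The top-level work dominates: T(n) = Θ(f(n)) = Θ(n³).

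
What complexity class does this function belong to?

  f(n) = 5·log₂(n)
O(log n)

The dominant term in 5·log₂(n) is 5·log₂(n), which is Θ(log n).
Constants are absorbed, so the tightest bound is O(log n).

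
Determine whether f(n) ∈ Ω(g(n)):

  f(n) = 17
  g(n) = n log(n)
False

f(n) = 17 is O(1), and g(n) = n log(n) is O(n log n).
Since O(1) grows slower than O(n log n), f(n) = Ω(g(n)) is false.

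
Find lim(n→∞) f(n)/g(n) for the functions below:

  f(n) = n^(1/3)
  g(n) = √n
0

Since n^(1/3) (O(n^(1/3))) grows slower than √n (O(√n)),
the ratio f(n)/g(n) → 0 as n → ∞.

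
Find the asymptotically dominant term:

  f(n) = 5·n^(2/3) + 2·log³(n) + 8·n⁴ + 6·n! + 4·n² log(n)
6·n!

Looking at each term:
  - 5·n^(2/3) is O(n^(2/3))
  - 2·log³(n) is O(log³ n)
  - 8·n⁴ is O(n⁴)
  - 6·n! is O(n!)
  - 4·n² log(n) is O(n² log n)

The term 6·n! (O(n!)) grows fastest and dominates all others.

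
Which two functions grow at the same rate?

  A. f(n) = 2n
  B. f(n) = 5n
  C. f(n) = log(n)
A and B

Examining each function:
  A. 2n is O(n)
  B. 5n is O(n)
  C. log(n) is O(log n)

Functions A and B both have the same complexity class.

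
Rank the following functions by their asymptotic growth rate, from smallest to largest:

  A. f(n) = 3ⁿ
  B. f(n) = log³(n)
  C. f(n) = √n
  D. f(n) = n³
B < C < D < A

Comparing growth rates:
B = log³(n) is O(log³ n)
C = √n is O(√n)
D = n³ is O(n³)
A = 3ⁿ is O(3ⁿ)

Therefore, the order from slowest to fastest is: B < C < D < A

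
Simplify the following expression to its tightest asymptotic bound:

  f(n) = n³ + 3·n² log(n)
Θ(n³)

Order the terms by growth rate: 3·n² log(n) ≺ n³.
The fastest-growing term n³ dominates as n → ∞; dropping its constant factor gives Θ(n³).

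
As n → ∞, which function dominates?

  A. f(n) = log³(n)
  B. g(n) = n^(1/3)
B

f(n) = log³(n) is O(log³ n), while g(n) = n^(1/3) is O(n^(1/3)).
Since O(n^(1/3)) grows faster than O(log³ n), g(n) dominates.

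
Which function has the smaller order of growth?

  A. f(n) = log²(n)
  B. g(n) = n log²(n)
A

f(n) = log²(n) is O(log² n), while g(n) = n log²(n) is O(n log² n).
Since O(log² n) grows slower than O(n log² n), f(n) is dominated.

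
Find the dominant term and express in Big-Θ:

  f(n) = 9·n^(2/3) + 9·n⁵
Θ(n⁵)

Order the terms by growth rate: 9·n^(2/3) ≺ 9·n⁵.
The fastest-growing term 9·n⁵ dominates as n → ∞; dropping its constant factor gives Θ(n⁵).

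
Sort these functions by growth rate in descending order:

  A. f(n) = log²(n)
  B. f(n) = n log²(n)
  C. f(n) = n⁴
C > B > A

Comparing growth rates:
C = n⁴ is O(n⁴)
B = n log²(n) is O(n log² n)
A = log²(n) is O(log² n)

Therefore, the order from fastest to slowest is: C > B > A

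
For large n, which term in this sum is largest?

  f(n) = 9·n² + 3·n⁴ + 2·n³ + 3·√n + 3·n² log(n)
3·n⁴

Looking at each term:
  - 9·n² is O(n²)
  - 3·n⁴ is O(n⁴)
  - 2·n³ is O(n³)
  - 3·√n is O(√n)
  - 3·n² log(n) is O(n² log n)

The term 3·n⁴ (O(n⁴)) grows fastest and dominates all others.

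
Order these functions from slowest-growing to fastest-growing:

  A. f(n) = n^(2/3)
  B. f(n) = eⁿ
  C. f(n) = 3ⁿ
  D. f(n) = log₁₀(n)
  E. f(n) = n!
D < A < B < C < E

Comparing growth rates:
D = log₁₀(n) is O(log n)
A = n^(2/3) is O(n^(2/3))
B = eⁿ is O(eⁿ)
C = 3ⁿ is O(3ⁿ)
E = n! is O(n!)

Therefore, the order from slowest to fastest is: D < A < B < C < E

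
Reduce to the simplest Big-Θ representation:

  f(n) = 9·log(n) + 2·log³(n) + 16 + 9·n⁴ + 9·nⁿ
Θ(nⁿ)

Order the terms by growth rate: 16 ≺ 9·log(n) ≺ 2·log³(n) ≺ 9·n⁴ ≺ 9·nⁿ.
The fastest-growing term 9·nⁿ dominates as n → ∞; dropping its constant factor gives Θ(nⁿ).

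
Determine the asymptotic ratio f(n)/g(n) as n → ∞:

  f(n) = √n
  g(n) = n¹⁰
0

Since √n (O(√n)) grows slower than n¹⁰ (O(n¹⁰)),
the ratio f(n)/g(n) → 0 as n → ∞.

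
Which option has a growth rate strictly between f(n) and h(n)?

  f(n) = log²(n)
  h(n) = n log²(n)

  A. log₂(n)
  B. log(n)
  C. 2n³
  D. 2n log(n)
D

We need g(n) with log²(n) = o(g(n)) and g(n) = o(n log²(n)), i.e. O(log² n) ≺ g ≺ O(n log² n).
Check each option:
  A. log₂(n) — O(log n) does not grow strictly faster than f(n)
  B. log(n) — O(log n) does not grow strictly faster than f(n)
  C. 2n³ — O(n³) does not grow strictly slower than h(n)
  D. 2n log(n) — O(n log n) is strictly between O(log² n) and O(n log² n) ✓

Only option D (2n log(n)) lies strictly between.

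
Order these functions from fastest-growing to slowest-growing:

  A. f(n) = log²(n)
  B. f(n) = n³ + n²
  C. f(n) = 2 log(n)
B > A > C

Comparing growth rates:
B = n³ + n² is O(n³)
A = log²(n) is O(log² n)
C = 2 log(n) is O(log n)

Therefore, the order from fastest to slowest is: B > A > C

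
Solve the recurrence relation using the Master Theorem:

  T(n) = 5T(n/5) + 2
Θ(n)

Master Theorem: a = 5, b = 5, f(n) = 2.
Compute the critical exponent d = log₅(5) = 1.
Compare f(n) = Θ(1) against n^d:
  k = 0 < d = 1, so f(n) = O(n^(d-ε)) — Case 1.
  The recursion cost dominates: T(n) = Θ(n^d) = Θ(n).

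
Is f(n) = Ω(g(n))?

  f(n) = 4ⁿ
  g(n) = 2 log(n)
True

f(n) = 4ⁿ is O(4ⁿ), and g(n) = 2 log(n) is O(log n).
Since O(4ⁿ) grows at least as fast as O(log n), f(n) = Ω(g(n)) is true.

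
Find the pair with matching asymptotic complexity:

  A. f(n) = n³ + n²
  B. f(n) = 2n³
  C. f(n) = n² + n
A and B

Examining each function:
  A. n³ + n² is O(n³)
  B. 2n³ is O(n³)
  C. n² + n is O(n²)

Functions A and B both have the same complexity class.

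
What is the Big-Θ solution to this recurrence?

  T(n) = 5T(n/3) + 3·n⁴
Θ(n⁴)

Master Theorem: a = 5, b = 3, f(n) = 3·n⁴.
Compute the critical exponent d = log₃(5) = 1.465.
Compare f(n) = Θ(n⁴) against n^d:
  k = 4 > d = 1.465, so f(n) = Ω(n^(d+ε)) — Case 3.
  Regularity: a·(n/b)^4/n^4 = a/b^4 = 5/81 < 1 ✓.
  The top-level work dominates: T(n) = Θ(f(n)) = Θ(n⁴).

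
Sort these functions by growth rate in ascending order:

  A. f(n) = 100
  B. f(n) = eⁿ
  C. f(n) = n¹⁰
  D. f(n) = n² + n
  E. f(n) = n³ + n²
A < D < E < C < B

Comparing growth rates:
A = 100 is O(1)
D = n² + n is O(n²)
E = n³ + n² is O(n³)
C = n¹⁰ is O(n¹⁰)
B = eⁿ is O(eⁿ)

Therefore, the order from slowest to fastest is: A < D < E < C < B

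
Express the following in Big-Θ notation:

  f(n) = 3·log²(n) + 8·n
Θ(n)

Order the terms by growth rate: 3·log²(n) ≺ 8·n.
The fastest-growing term 8·n dominates as n → ∞; dropping its constant factor gives Θ(n).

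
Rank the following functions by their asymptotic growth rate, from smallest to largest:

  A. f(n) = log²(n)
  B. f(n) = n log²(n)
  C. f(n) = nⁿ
A < B < C

Comparing growth rates:
A = log²(n) is O(log² n)
B = n log²(n) is O(n log² n)
C = nⁿ is O(nⁿ)

Therefore, the order from slowest to fastest is: A < B < C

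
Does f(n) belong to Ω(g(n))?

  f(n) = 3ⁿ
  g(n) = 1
True

f(n) = 3ⁿ is O(3ⁿ), and g(n) = 1 is O(1).
Since O(3ⁿ) grows at least as fast as O(1), f(n) = Ω(g(n)) is true.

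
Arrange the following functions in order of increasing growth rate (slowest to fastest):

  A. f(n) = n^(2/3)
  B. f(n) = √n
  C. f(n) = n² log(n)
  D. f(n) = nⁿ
B < A < C < D

Comparing growth rates:
B = √n is O(√n)
A = n^(2/3) is O(n^(2/3))
C = n² log(n) is O(n² log n)
D = nⁿ is O(nⁿ)

Therefore, the order from slowest to fastest is: B < A < C < D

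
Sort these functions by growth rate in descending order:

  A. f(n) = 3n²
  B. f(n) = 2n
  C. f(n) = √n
A > B > C

Comparing growth rates:
A = 3n² is O(n²)
B = 2n is O(n)
C = √n is O(√n)

Therefore, the order from fastest to slowest is: A > B > C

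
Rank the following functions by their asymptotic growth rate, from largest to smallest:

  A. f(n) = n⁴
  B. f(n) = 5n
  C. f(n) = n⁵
C > A > B

Comparing growth rates:
C = n⁵ is O(n⁵)
A = n⁴ is O(n⁴)
B = 5n is O(n)

Therefore, the order from fastest to slowest is: C > A > B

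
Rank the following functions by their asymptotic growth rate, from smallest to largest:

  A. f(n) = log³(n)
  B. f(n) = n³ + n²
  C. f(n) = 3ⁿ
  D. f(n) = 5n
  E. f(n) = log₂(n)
E < A < D < B < C

Comparing growth rates:
E = log₂(n) is O(log n)
A = log³(n) is O(log³ n)
D = 5n is O(n)
B = n³ + n² is O(n³)
C = 3ⁿ is O(3ⁿ)

Therefore, the order from slowest to fastest is: E < A < D < B < C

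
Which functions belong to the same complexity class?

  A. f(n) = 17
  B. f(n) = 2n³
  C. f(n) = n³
B and C

Examining each function:
  A. 17 is O(1)
  B. 2n³ is O(n³)
  C. n³ is O(n³)

Functions B and C both have the same complexity class.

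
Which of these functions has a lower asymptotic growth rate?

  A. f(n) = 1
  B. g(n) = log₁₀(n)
A

f(n) = 1 is O(1), while g(n) = log₁₀(n) is O(log n).
Since O(1) grows slower than O(log n), f(n) is dominated.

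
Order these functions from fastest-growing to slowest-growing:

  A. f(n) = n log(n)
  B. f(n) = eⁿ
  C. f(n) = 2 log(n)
B > A > C

Comparing growth rates:
B = eⁿ is O(eⁿ)
A = n log(n) is O(n log n)
C = 2 log(n) is O(log n)

Therefore, the order from fastest to slowest is: B > A > C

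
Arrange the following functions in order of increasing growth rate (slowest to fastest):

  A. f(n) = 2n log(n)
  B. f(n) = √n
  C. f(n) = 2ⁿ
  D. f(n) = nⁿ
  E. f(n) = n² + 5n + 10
B < A < E < C < D

Comparing growth rates:
B = √n is O(√n)
A = 2n log(n) is O(n log n)
E = n² + 5n + 10 is O(n²)
C = 2ⁿ is O(2ⁿ)
D = nⁿ is O(nⁿ)

Therefore, the order from slowest to fastest is: B < A < E < C < D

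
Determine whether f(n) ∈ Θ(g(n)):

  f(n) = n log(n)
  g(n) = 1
False

f(n) = n log(n) is O(n log n), and g(n) = 1 is O(1).
Since they have different growth rates, f(n) = Θ(g(n)) is false.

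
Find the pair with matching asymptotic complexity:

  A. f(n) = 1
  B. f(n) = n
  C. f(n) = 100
A and C

Examining each function:
  A. 1 is O(1)
  B. n is O(n)
  C. 100 is O(1)

Functions A and C both have the same complexity class.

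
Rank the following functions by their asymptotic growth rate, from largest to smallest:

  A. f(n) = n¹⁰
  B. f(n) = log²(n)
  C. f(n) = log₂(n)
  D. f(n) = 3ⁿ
D > A > B > C

Comparing growth rates:
D = 3ⁿ is O(3ⁿ)
A = n¹⁰ is O(n¹⁰)
B = log²(n) is O(log² n)
C = log₂(n) is O(log n)

Therefore, the order from fastest to slowest is: D > A > B > C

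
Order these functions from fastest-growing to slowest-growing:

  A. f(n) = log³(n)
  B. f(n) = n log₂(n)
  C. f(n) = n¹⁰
C > B > A

Comparing growth rates:
C = n¹⁰ is O(n¹⁰)
B = n log₂(n) is O(n log n)
A = log³(n) is O(log³ n)

Therefore, the order from fastest to slowest is: C > B > A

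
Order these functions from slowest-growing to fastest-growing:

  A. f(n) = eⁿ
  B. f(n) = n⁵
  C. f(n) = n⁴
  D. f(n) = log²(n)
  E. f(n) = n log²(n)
D < E < C < B < A

Comparing growth rates:
D = log²(n) is O(log² n)
E = n log²(n) is O(n log² n)
C = n⁴ is O(n⁴)
B = n⁵ is O(n⁵)
A = eⁿ is O(eⁿ)

Therefore, the order from slowest to fastest is: D < E < C < B < A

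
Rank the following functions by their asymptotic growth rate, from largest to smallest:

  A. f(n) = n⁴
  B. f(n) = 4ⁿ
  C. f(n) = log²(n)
B > A > C

Comparing growth rates:
B = 4ⁿ is O(4ⁿ)
A = n⁴ is O(n⁴)
C = log²(n) is O(log² n)

Therefore, the order from fastest to slowest is: B > A > C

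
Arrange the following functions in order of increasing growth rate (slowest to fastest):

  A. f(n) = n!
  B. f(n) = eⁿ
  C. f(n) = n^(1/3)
C < B < A

Comparing growth rates:
C = n^(1/3) is O(n^(1/3))
B = eⁿ is O(eⁿ)
A = n! is O(n!)

Therefore, the order from slowest to fastest is: C < B < A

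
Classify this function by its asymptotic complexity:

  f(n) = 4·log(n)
O(log n)

The dominant term in 4·log(n) is 4·log(n), which is Θ(log n).
Constants are absorbed, so the tightest bound is O(log n).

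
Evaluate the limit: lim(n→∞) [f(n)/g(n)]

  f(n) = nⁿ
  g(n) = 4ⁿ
∞

Since nⁿ (O(nⁿ)) grows faster than 4ⁿ (O(4ⁿ)),
the ratio f(n)/g(n) → ∞ as n → ∞.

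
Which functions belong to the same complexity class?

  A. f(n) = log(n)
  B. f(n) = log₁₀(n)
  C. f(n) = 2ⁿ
A and B

Examining each function:
  A. log(n) is O(log n)
  B. log₁₀(n) is O(log n)
  C. 2ⁿ is O(2ⁿ)

Functions A and B both have the same complexity class.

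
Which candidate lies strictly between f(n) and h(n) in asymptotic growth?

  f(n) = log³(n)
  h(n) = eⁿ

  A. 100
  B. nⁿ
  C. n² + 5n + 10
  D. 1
C

We need g(n) with log³(n) = o(g(n)) and g(n) = o(eⁿ), i.e. O(log³ n) ≺ g ≺ O(eⁿ).
Check each option:
  A. 100 — O(1) does not grow strictly faster than f(n)
  B. nⁿ — O(nⁿ) does not grow strictly slower than h(n)
  C. n² + 5n + 10 — O(n²) is strictly between O(log³ n) and O(eⁿ) ✓
  D. 1 — O(1) does not grow strictly faster than f(n)

Only option C (n² + 5n + 10) lies strictly between.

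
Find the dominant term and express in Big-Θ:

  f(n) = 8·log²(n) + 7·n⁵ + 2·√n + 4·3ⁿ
Θ(3ⁿ)

Order the terms by growth rate: 8·log²(n) ≺ 2·√n ≺ 7·n⁵ ≺ 4·3ⁿ.
The fastest-growing term 4·3ⁿ dominates as n → ∞; dropping its constant factor gives Θ(3ⁿ).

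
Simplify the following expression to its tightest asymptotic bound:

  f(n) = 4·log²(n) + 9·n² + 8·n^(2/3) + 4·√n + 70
Θ(n²)

Order the terms by growth rate: 70 ≺ 4·log²(n) ≺ 4·√n ≺ 8·n^(2/3) ≺ 9·n².
The fastest-growing term 9·n² dominates as n → ∞; dropping its constant factor gives Θ(n²).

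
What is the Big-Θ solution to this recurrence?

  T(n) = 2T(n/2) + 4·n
Θ(n log n)

Master Theorem: a = 2, b = 2, f(n) = 4·n.
Compute the critical exponent d = log₂(2) = 1.
Compare f(n) = Θ(n) against n^d:
  k = 1 = d, so f(n) = Θ(n^d) — Case 2.
  Work is balanced across levels: T(n) = Θ(n^d log n) = Θ(n log n).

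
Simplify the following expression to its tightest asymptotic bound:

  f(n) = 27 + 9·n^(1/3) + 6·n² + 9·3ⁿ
Θ(3ⁿ)

Order the terms by growth rate: 27 ≺ 9·n^(1/3) ≺ 6·n² ≺ 9·3ⁿ.
The fastest-growing term 9·3ⁿ dominates as n → ∞; dropping its constant factor gives Θ(3ⁿ).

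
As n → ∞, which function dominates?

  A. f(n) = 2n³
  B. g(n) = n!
B

f(n) = 2n³ is O(n³), while g(n) = n! is O(n!).
Since O(n!) grows faster than O(n³), g(n) dominates.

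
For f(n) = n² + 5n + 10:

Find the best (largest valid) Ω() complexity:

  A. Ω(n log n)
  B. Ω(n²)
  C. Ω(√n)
B

f(n) = n² + 5n + 10 is Ω(n²).
All listed options are valid Big-Ω bounds (lower bounds),
but Ω(n²) is the tightest (largest valid bound).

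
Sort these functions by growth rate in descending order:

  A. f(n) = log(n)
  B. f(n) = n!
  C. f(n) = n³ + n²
B > C > A

Comparing growth rates:
B = n! is O(n!)
C = n³ + n² is O(n³)
A = log(n) is O(log n)

Therefore, the order from fastest to slowest is: B > C > A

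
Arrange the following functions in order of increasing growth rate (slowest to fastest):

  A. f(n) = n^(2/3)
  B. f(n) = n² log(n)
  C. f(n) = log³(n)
C < A < B

Comparing growth rates:
C = log³(n) is O(log³ n)
A = n^(2/3) is O(n^(2/3))
B = n² log(n) is O(n² log n)

Therefore, the order from slowest to fastest is: C < A < B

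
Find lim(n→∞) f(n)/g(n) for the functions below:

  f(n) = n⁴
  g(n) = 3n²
∞

Since n⁴ (O(n⁴)) grows faster than 3n² (O(n²)),
the ratio f(n)/g(n) → ∞ as n → ∞.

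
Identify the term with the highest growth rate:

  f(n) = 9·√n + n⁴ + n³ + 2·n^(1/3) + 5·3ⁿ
5·3ⁿ

Looking at each term:
  - 9·√n is O(√n)
  - n⁴ is O(n⁴)
  - n³ is O(n³)
  - 2·n^(1/3) is O(n^(1/3))
  - 5·3ⁿ is O(3ⁿ)

The term 5·3ⁿ (O(3ⁿ)) grows fastest and dominates all others.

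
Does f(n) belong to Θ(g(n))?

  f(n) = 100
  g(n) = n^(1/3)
False

f(n) = 100 is O(1), and g(n) = n^(1/3) is O(n^(1/3)).
Since they have different growth rates, f(n) = Θ(g(n)) is false.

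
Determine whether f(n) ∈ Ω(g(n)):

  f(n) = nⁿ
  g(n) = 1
True

f(n) = nⁿ is O(nⁿ), and g(n) = 1 is O(1).
Since O(nⁿ) grows at least as fast as O(1), f(n) = Ω(g(n)) is true.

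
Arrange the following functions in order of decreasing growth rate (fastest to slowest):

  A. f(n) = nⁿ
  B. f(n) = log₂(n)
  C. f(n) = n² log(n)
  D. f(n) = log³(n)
A > C > D > B

Comparing growth rates:
A = nⁿ is O(nⁿ)
C = n² log(n) is O(n² log n)
D = log³(n) is O(log³ n)
B = log₂(n) is O(log n)

Therefore, the order from fastest to slowest is: A > C > D > B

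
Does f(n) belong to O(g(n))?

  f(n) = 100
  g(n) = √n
True

f(n) = 100 is O(1), and g(n) = √n is O(√n).
Since O(1) ⊆ O(√n) (f grows no faster than g), f(n) = O(g(n)) is true.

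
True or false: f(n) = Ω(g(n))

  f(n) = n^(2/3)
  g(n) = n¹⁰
False

f(n) = n^(2/3) is O(n^(2/3)), and g(n) = n¹⁰ is O(n¹⁰).
Since O(n^(2/3)) grows slower than O(n¹⁰), f(n) = Ω(g(n)) is false.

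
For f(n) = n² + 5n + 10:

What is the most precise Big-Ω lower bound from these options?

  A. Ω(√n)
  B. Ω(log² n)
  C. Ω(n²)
C

f(n) = n² + 5n + 10 is Ω(n²).
All listed options are valid Big-Ω bounds (lower bounds),
but Ω(n²) is the tightest (largest valid bound).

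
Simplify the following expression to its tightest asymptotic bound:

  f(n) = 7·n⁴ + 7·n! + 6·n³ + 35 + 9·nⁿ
Θ(nⁿ)

Order the terms by growth rate: 35 ≺ 6·n³ ≺ 7·n⁴ ≺ 7·n! ≺ 9·nⁿ.
The fastest-growing term 9·nⁿ dominates as n → ∞; dropping its constant factor gives Θ(nⁿ).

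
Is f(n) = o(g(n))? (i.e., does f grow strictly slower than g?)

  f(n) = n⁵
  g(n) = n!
True

f(n) = n⁵ is O(n⁵), and g(n) = n! is O(n!).
Since O(n⁵) grows strictly slower than O(n!), f(n) = o(g(n)) is true.
This means lim(n→∞) f(n)/g(n) = 0.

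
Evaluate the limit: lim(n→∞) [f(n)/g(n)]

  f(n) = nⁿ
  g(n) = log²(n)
∞

Since nⁿ (O(nⁿ)) grows faster than log²(n) (O(log² n)),
the ratio f(n)/g(n) → ∞ as n → ∞.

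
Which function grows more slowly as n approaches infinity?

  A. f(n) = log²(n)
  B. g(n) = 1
B

f(n) = log²(n) is O(log² n), while g(n) = 1 is O(1).
Since O(1) grows slower than O(log² n), g(n) is dominated.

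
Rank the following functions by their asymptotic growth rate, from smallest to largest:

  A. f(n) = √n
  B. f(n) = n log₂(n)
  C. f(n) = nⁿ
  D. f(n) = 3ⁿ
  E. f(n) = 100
E < A < B < D < C

Comparing growth rates:
E = 100 is O(1)
A = √n is O(√n)
B = n log₂(n) is O(n log n)
D = 3ⁿ is O(3ⁿ)
C = nⁿ is O(nⁿ)

Therefore, the order from slowest to fastest is: E < A < B < D < C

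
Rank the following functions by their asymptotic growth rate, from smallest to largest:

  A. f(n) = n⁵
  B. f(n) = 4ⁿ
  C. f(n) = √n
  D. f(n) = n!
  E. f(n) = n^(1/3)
E < C < A < B < D

Comparing growth rates:
E = n^(1/3) is O(n^(1/3))
C = √n is O(√n)
A = n⁵ is O(n⁵)
B = 4ⁿ is O(4ⁿ)
D = n! is O(n!)

Therefore, the order from slowest to fastest is: E < C < A < B < D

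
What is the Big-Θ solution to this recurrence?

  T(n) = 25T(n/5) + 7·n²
Θ(n² log n)

Master Theorem: a = 25, b = 5, f(n) = 7·n².
Compute the critical exponent d = log₅(25) = 2.
Compare f(n) = Θ(n²) against n^d:
  k = 2 = d, so f(n) = Θ(n^d) — Case 2.
  Work is balanced across levels: T(n) = Θ(n^d log n) = Θ(n² log n).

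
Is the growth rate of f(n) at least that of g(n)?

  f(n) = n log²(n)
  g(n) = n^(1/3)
True

f(n) = n log²(n) is O(n log² n), and g(n) = n^(1/3) is O(n^(1/3)).
Since O(n log² n) grows at least as fast as O(n^(1/3)), f(n) = Ω(g(n)) is true.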